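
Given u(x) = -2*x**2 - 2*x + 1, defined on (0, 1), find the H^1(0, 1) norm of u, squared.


||u||_{H^1}^2 = 287/15

The H^1 norm (squared) on an interval (0, L) is
  ||u||_{H^1}^2 = ∫_0^L u(x)^2 dx + ∫_0^L u'(x)^2 dx.
Compute u'(x) = -4*x - 2.
Then u(x)^2 = 4*x**4 + 8*x**3 - 4*x + 1 and u'(x)^2 = 16*x**2 + 16*x + 4.
Integrate each monomial from 0 to 1 using ∫_0^1 c·x^n dx = c·1^(n+1)/(n+1):
  ∫_0^1 u(x)^2 dx = ∫_0^1 (4*x^4 + 8*x^3 - 4*x + 1) dx. Term by term:
    ∫_0^1 4*x^4 dx = 4/5;  ∫_0^1 8*x^3 dx = 2;  ∫_0^1 -4*x dx = -2;
    ∫_0^1 1 dx = 1.
  Sum: 4/5 + 2 − 2 + 1 = 9/5.
  ∫_0^1 u'(x)^2 dx = ∫_0^1 (16*x^2 + 16*x + 4) dx. Term by term:
    ∫_0^1 16*x^2 dx = 16/3;  ∫_0^1 16*x dx = 8;  ∫_0^1 4 dx = 4.
  Sum: 16/3 + 8 + 4 = 52/3.
Adding: ||u||_{H^1}^2 = 9/5 + 52/3 = 287/15.


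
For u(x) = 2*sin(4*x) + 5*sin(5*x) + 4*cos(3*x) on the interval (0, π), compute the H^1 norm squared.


||u||_{H^1(0,π)}^2 = 1280/7 + 439*π

u'(x) = -12*sin(3*x) + 8*cos(4*x) + 25*cos(5*x).
Expand u² and (u')² and integrate term by term on (0, π), using: for integers n ≥ 1, ∫_0^π sin²(nx) dx = ∫_0^π cos²(nx) dx = π/2; for n ≠ n', ∫_0^π sin(nx)sin(n'x) dx = ∫_0^π cos(nx)cos(n'x) dx = 0; and by product-to-sum, ∫_0^π sin(nx)cos(n'x) dx = ½∫_0^π [sin((n+n')x) + sin((n−n')x)] dx, which is 0 when n+n' is even and 2n/(n²−n'²) when n+n' is odd (it need not vanish on (0, π)).
  u² squared terms: (2)²·∫sin(4x)² dx = 4·π/2 = 2*π;  (4)²·∫cos(3x)² dx = 16·π/2 = 8*π;  (5)²·∫sin(5x)² dx = 25·π/2 = 25*π/2.
  u² cross terms: 2·(2)·(4)·∫sin(4x)·cos(3x) dx = 16·(8/7) = 128/7;  2·(2)·(5)·∫sin(4x)·sin(5x) dx = 20·(0) = 0;  2·(4)·(5)·∫cos(3x)·sin(5x) dx = 40·(0) = 0.
  So ∫_0^π u² dx = 2*π + 8*π + 25*π/2 + 128/7 + 0 + 0 = 128/7 + 45*π/2.
  (u')² squared terms: (-12)²·∫sin(3x)² dx = 144·π/2 = 72*π;  (8)²·∫cos(4x)² dx = 64·π/2 = 32*π;  (25)²·∫cos(5x)² dx = 625·π/2 = 625*π/2.
  (u')² cross terms: 2·(-12)·(8)·∫sin(3x)·cos(4x) dx = -192·(-6/7) = 1152/7;  2·(-12)·(25)·∫sin(3x)·cos(5x) dx = -600·(0) = 0;  2·(8)·(25)·∫cos(4x)·cos(5x) dx = 400·(0) = 0.
  So ∫_0^π (u')² dx = 72*π + 32*π + 625*π/2 + 1152/7 + 0 + 0 = 1152/7 + 833*π/2.
||u||_{H^1}^2 = (128/7 + 45*π/2) + (1152/7 + 833*π/2) = 1280/7 + 439*π.


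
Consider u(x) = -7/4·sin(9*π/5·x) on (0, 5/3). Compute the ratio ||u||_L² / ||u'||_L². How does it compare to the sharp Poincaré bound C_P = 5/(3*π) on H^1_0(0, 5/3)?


||u||_L² / ||u'||_L² = 5/(9*π) < C_P = 5/(3*π).

u(x) = -7/4·sin(9*π/5·x), so u'(x) = -63*π*cos(9*π*x/5)/20.
Writing u(x) = A·sin(kπx/L) with A = -7/4 and k = 3, use ∫_0^L sin²(kπx/L) dx = L/2 and ∫_0^L cos²(kπx/L) dx = L/2.
u² = 49/16·sin²(9*π/5·x) and (u')² = 3969*π^2/400·cos²(9*π/5·x), and each of sin², cos² integrates to L/2 = 5/6 over (0, 5/3).
∫_0^5/3 u² dx = 245/96, so ||u||_L² = 7*sqrt(30)/24.
∫_0^5/3 (u')² dx = 1323*π^2/160, so ||u'||_L² = 21*sqrt(30)*π/40.
Ratio ||u||_L² / ||u'||_L² = 5/(9*π).
Sharp Poincaré constant on H^1_0(0, 5/3) is C_P = L/π = 5/(3*π), achieved by sin(3*π/5·x).
This is the k = 3 harmonic; the ratio L/(kπ) is strictly less than C_P = L/π, consistent with the sharp inequality ||u||_L² ≤ C_P ||u'||_L².


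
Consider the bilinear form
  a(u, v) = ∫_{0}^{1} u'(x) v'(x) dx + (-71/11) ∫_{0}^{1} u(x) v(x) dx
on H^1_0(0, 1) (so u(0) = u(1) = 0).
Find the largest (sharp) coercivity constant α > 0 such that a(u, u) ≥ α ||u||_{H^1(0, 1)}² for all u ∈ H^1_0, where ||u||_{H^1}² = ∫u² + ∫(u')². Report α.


α = (-71/11 + π^2)/(1 + π^2)

Coercivity of a(·,·) on H^1_0(0, 1) means a(u, u) ≥ α ||u||_{H^1}² for every u ∈ H^1_0.
The interval has length L = 1, and Poincaré/coercivity depend only on L. Here a(u, u) = ∫(u')² + (-71/11)·∫u².
Here c = -71/11 < 0 with |c| < (π/L)² = π^2, so coercivity still holds. The condition a(u,u) ≥ α||u||_{H^1}² reads (1−α)∫(u')² ≥ (α−c)∫u². Any admissible α is ≤ 1 (rapidly oscillating u have ∫u²/∫(u')² → 0), and α = 1 would force 0 ≥ (1−c)∫u², impossible since c < 1; so 1−α > 0. By the sharp Poincaré inequality on H^1_0 of an interval of length L, ∫(u')² ≥ (π/L)²∫u² with equality for the first sine mode sin(π(x−x₀)/L) (x₀ the left endpoint), so the inequality holds for all u iff (1−α)(π/L)² ≥ α − c, i.e. α ≤ ((π/L)² + c)/((π/L)² + 1) = (1 + c(L/π)²)/(1 + (L/π)²). (Direct route, valid since c ≤ 0: Poincaré gives c∫u² ≥ c(L/π)²∫(u')², so a(u,u) ≥ (1 + c(L/π)²)∫(u')², while ||u||_{H^1}² ≤ (1 + (L/π)²)∫(u')²; dividing yields the same α.) With (π/L)² = π^2 and c = -71/11, the largest admissible constant is α = ((π/L)² + c)/((π/L)² + 1).
Simplifying, α = (-71/11 + π^2)/(1 + π^2).


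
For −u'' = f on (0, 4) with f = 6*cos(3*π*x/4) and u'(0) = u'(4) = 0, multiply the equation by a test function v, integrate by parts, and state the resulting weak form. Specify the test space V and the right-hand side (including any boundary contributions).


V = H^1(0, 4) (no boundary constraint on v; u is determined up to an additive constant); weak form: ∫_0^4 u'v' dx = ∫_0^4 (6*cos(3*π*x/4)) v dx for all v ∈ V.

Multiply both sides by a test function v and integrate from 0 to 4:
  ∫_0^4 −u''(x) v(x) dx = ∫_0^4 f(x) v(x) dx.
Integrate the LHS by parts once:
  ∫_0^4 −u'' v dx = −[u'(x) v(x)]_0^4 + ∫_0^4 u'(x) v'(x) dx.
Thus ∫_0^4 u'(x) v'(x) dx = ∫_0^4 f(x) v(x) dx + [u'(x) v(x)]_0^4.
Choose V so that boundary terms are either known or forced to vanish.
u has homogeneous Neumann: u'(0) = u'(4) = 0. So [u' v]_0^4 = 0·v(4) − 0·v(0) = 0 for any v; take V = H^1(0, 4).
Weak formulation: find u (satisfying any essential BC) such that ∫_0^4 u'(x) v'(x) dx = ∫_0^4 f v dx for all v ∈ V (homogeneous Neumann, so boundary terms vanish).
Substituting f(x) = 6*cos(3*π*x/4), the right-hand side is ∫_0^4 (6*cos(3*π*x/4)) v dx.
Compatibility check (pure Neumann): taking v ≡ 1 ∈ V gives 0 = ∫_0^4 f dx + (0) − (0), i.e. ∫_0^4 f dx must equal u'(0) − u'(4) = 0. Indeed ∫_0^4 (6*cos(3*π*x/4)) dx = 0, so the data are compatible. The solution is then unique only up to an additive constant (fix it e.g. by requiring ∫_0^4 u dx = 0).


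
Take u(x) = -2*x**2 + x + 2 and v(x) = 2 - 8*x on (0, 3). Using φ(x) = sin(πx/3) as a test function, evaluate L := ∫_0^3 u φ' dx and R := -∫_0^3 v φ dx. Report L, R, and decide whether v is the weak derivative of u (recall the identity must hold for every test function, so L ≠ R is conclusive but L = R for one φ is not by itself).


LHS = 30/π, RHS = 60/π. No, v is not the weak derivative of u.

u(x) = -2*x**2 + x + 2, classical derivative u'(x) = 1 - 4*x.
φ(x) = sin(πx/3), so φ'(x) = π*cos(π*x/3)/3.
Note φ(0) = φ(3) = 0, so the boundary term u·φ vanishes.
LHS = ∫_0^3 u(x) φ'(x) dx = ∫_0^3 (-2*π*x^2*cos(π*x/3)/3 + π*x*cos(π*x/3)/3 + 2*π*cos(π*x/3)/3) dx. Term by term:
  ∫_0^3 2*π*cos(π*x/3)/3 dx = 0;  ∫_0^3 -2*π*x^2*cos(π*x/3)/3 dx = 36/π;  ∫_0^3 π*x*cos(π*x/3)/3 dx = -6/π.
Sum: 0 + 36/π − 6/π = 30/π.
So LHS = 30/π.
∫_0^3 v(x) φ(x) dx = ∫_0^3 (-8*x*sin(π*x/3) + 2*sin(π*x/3)) dx. Term by term:
  ∫_0^3 2*sin(π*x/3) dx = 12/π;  ∫_0^3 -8*x*sin(π*x/3) dx = -72/π.
Sum: 12/π − 72/π = -60/π.
So RHS = -∫_0^3 v(x) φ(x) dx = 60/π.
LHS − RHS = -30/π ≠ 0, so the identity fails.
(For a valid weak derivative the identity must hold for EVERY test function, in particular this one. The failure shows v is NOT the weak derivative of u.)
Correct weak derivative would be u'(x) = 1 - 4*x.


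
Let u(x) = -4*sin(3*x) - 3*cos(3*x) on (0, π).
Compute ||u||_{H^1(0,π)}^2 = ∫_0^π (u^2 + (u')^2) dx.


||u||_{H^1(0,π)}^2 = 125*π

u'(x) = 9*sin(3*x) - 12*cos(3*x).
Expand u² and (u')² and integrate term by term on (0, π), using: for integers n ≥ 1, ∫_0^π sin²(nx) dx = ∫_0^π cos²(nx) dx = π/2; for n ≠ n', ∫_0^π sin(nx)sin(n'x) dx = ∫_0^π cos(nx)cos(n'x) dx = 0; and by product-to-sum, ∫_0^π sin(nx)cos(n'x) dx = ½∫_0^π [sin((n+n')x) + sin((n−n')x)] dx, which is 0 when n+n' is even and 2n/(n²−n'²) when n+n' is odd (it need not vanish on (0, π)).
  u² squared terms: (-4)²·∫sin(3x)² dx = 16·π/2 = 8*π;  (-3)²·∫cos(3x)² dx = 9·π/2 = 9*π/2.
  u² cross terms: 2·(-4)·(-3)·∫sin(3x)·cos(3x) dx = 24·(0) = 0.
  So ∫_0^π u² dx = 8*π + 9*π/2 + 0 = 25*π/2.
  (u')² squared terms: (-12)²·∫cos(3x)² dx = 144·π/2 = 72*π;  (9)²·∫sin(3x)² dx = 81·π/2 = 81*π/2.
  (u')² cross terms: 2·(-12)·(9)·∫cos(3x)·sin(3x) dx = -216·(0) = 0.
  So ∫_0^π (u')² dx = 72*π + 81*π/2 + 0 = 225*π/2.
||u||_{H^1}^2 = (25*π/2) + (225*π/2) = 125*π.


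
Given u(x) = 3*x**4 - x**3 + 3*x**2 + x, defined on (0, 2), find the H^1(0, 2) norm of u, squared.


||u||_{H^1}^2 = 76466/21

The H^1 norm (squared) on an interval (0, L) is
  ||u||_{H^1}^2 = ∫_0^L u(x)^2 dx + ∫_0^L u'(x)^2 dx.
Compute u'(x) = 12*x**3 - 3*x**2 + 6*x + 1.
Then u(x)^2 = 9*x**8 - 6*x**7 + 19*x**6 + 7*x**4 + 6*x**3 + x**2 and u'(x)^2 = 144*x**6 - 72*x**5 + 153*x**4 - 12*x**3 + 30*x**2 + 12*x + 1.
Integrate each monomial from 0 to 2 using ∫_0^2 c·x^n dx = c·2^(n+1)/(n+1):
  ∫_0^2 u(x)^2 dx = ∫_0^2 (9*x^8 - 6*x^7 + 19*x^6 + 7*x^4 + 6*x^3 + x^2) dx. Term by term:
    ∫_0^2 9*x^8 dx = 512;  ∫_0^2 -6*x^7 dx = -192;  ∫_0^2 19*x^6 dx = 2432/7;
    ∫_0^2 7*x^4 dx = 224/5;  ∫_0^2 6*x^3 dx = 24;  ∫_0^2 x^2 dx = 8/3.
  Sum: 512 − 192 + 2432/7 + 224/5 + 24 + 8/3 = 77584/105.
  ∫_0^2 u'(x)^2 dx = ∫_0^2 (144*x^6 - 72*x^5 + 153*x^4 - 12*x^3 + 30*x^2 + 12*x + 1) dx. Term by term:
    ∫_0^2 144*x^6 dx = 18432/7;  ∫_0^2 -72*x^5 dx = -768;  ∫_0^2 153*x^4 dx = 4896/5;
    ∫_0^2 -12*x^3 dx = -48;  ∫_0^2 30*x^2 dx = 80;  ∫_0^2 12*x dx = 24;
    ∫_0^2 1 dx = 2.
  Sum: 18432/7 − 768 + 4896/5 − 48 + 80 + 24 + 2 = 101582/35.
Adding: ||u||_{H^1}^2 = 77584/105 + 101582/35 = 76466/21.


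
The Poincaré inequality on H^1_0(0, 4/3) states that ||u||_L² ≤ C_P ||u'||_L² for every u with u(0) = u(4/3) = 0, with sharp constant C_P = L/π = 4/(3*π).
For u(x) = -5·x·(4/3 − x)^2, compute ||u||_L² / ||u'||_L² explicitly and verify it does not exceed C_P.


||u||_L² / ||u'||_L² = 2*sqrt(14)/21 < C_P = 4/(3*π).

u(x) = -5·x·(4/3 − x)^2, so u'(x) = -15*x^2 + 80*x/3 - 80/9.
u(x) = -5·x·(4/3 − x)^2 vanishes at x = 0 and x = 4/3, so u ∈ H^1_0(0, 4/3). Differentiate via the product rule and integrate the resulting polynomials term by term.
  ∫_0^4/3 u² dx = ∫_0^4/3 (25*x^6 - 400*x^5/3 + 800*x^4/3 - 6400*x^3/27 + 6400*x^2/81) dx. Term by term:
    ∫_0^4/3 25*x^6 dx = 409600/15309;  ∫_0^4/3 -400*x^5/3 dx = -819200/6561;  ∫_0^4/3 800*x^4/3 dx = 163840/729;
    ∫_0^4/3 -6400*x^3/27 dx = -409600/2187;  ∫_0^4/3 6400*x^2/81 dx = 409600/6561.
  Sum: 409600/15309 − 819200/6561 + 163840/729 − 409600/2187 + 409600/6561 = 81920/45927.
  ∫_0^4/3 (u')² dx = ∫_0^4/3 (225*x^4 - 800*x^3 + 8800*x^2/9 - 12800*x/27 + 6400/81) dx. Term by term:
    ∫_0^4/3 225*x^4 dx = 5120/27;  ∫_0^4/3 -800*x^3 dx = -51200/81;  ∫_0^4/3 8800*x^2/9 dx = 563200/729;
    ∫_0^4/3 -12800*x/27 dx = -102400/243;  ∫_0^4/3 6400/81 dx = 25600/243.
  Sum: 5120/27 − 51200/81 + 563200/729 − 102400/243 + 25600/243 = 10240/729.
∫_0^4/3 u² dx = 81920/45927, so ||u||_L² = 128*sqrt(35)/567.
∫_0^4/3 (u')² dx = 10240/729, so ||u'||_L² = 32*sqrt(10)/27.
Ratio ||u||_L² / ||u'||_L² = 2*sqrt(14)/21.
Sharp Poincaré constant on H^1_0(0, 4/3) is C_P = L/π = 4/(3*π), achieved by sin(3*π/4·x).
A polynomial bump cannot attain the sharp Poincaré constant (only the first sine eigenfunction does), so the ratio is strictly less than C_P, consistent with ||u||_L² ≤ C_P ||u'||_L².


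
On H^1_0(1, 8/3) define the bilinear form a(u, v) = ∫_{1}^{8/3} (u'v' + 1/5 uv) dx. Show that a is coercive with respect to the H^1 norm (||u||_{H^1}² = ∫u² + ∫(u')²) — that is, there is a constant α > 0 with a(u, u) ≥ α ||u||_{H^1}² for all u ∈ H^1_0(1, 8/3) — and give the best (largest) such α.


α = (5 + 9*π^2)/(25 + 9*π^2)

Coercivity of a(·,·) on H^1_0(1, 8/3) means a(u, u) ≥ α ||u||_{H^1}² for every u ∈ H^1_0.
The interval has length L = 5/3, and Poincaré/coercivity depend only on L. Here a(u, u) = ∫(u')² + (1/5)·∫u².
Here 0 < c = 1/5 < 1. The condition a(u,u) ≥ α||u||_{H^1}² reads (1−α)∫(u')² ≥ (α−c)∫u². Any admissible α is ≤ 1 (rapidly oscillating u have ∫u²/∫(u')² → 0), and α = 1 would force 0 ≥ (1−c)∫u², impossible since c < 1; so 1−α > 0. By the sharp Poincaré inequality on H^1_0 of an interval of length L, ∫(u')² ≥ (π/L)²∫u² with equality for the first sine mode sin(π(x−x₀)/L) (x₀ the left endpoint), so the inequality holds for all u iff (1−α)(π/L)² ≥ α − c, i.e. α ≤ ((π/L)² + c)/((π/L)² + 1) = (1 + c(L/π)²)/(1 + (L/π)²). With (π/L)² = 9*π^2/25 and c = 1/5, the largest admissible constant is α = ((π/L)² + c)/((π/L)² + 1).
Simplifying, α = (5 + 9*π^2)/(25 + 9*π^2).


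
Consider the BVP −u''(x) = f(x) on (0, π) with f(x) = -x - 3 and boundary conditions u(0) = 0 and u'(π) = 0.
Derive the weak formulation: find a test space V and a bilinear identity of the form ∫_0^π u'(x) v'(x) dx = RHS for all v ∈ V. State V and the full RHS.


V = {v ∈ H^1(0, π) : v(0) = 0} (test functions vanish at x = 0 where u is specified); weak form: ∫_0^π u'v' dx = ∫_0^π (-x - 3) v dx for all v ∈ V.

Multiply both sides by a test function v and integrate from 0 to π:
  ∫_0^π −u''(x) v(x) dx = ∫_0^π f(x) v(x) dx.
Integrate the LHS by parts once:
  ∫_0^π −u'' v dx = −[u'(x) v(x)]_0^π + ∫_0^π u'(x) v'(x) dx.
Thus ∫_0^π u'(x) v'(x) dx = ∫_0^π f(x) v(x) dx + [u'(x) v(x)]_0^π.
Choose V so that boundary terms are either known or forced to vanish.
Mixed BC: u(0) = 0 (Dirichlet) and u'(π) = 0 (Neumann). Define V = {v ∈ H^1(0, π) : v(0) = 0}. Then [u' v]_0^π = u'(π)·v(π) − u'(0)·0 = 0.
Weak formulation: find u (satisfying any essential BC) such that ∫_0^π u'(x) v'(x) dx = ∫_0^π f v dx for all v ∈ V (Dirichlet at 0 absorbed into V; the Neumann datum at x = π is zero, so no boundary term remains).
Substituting f(x) = -x - 3, the right-hand side is ∫_0^π (-x - 3) v dx.


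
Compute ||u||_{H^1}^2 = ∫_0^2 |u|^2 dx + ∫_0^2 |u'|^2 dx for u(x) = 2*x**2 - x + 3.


||u||_{H^1}^2 = 1184/15

The H^1 norm (squared) on an interval (0, L) is
  ||u||_{H^1}^2 = ∫_0^L u(x)^2 dx + ∫_0^L u'(x)^2 dx.
Compute u'(x) = 4*x - 1.
Then u(x)^2 = 4*x**4 - 4*x**3 + 13*x**2 - 6*x + 9 and u'(x)^2 = 16*x**2 - 8*x + 1.
Integrate each monomial from 0 to 2 using ∫_0^2 c·x^n dx = c·2^(n+1)/(n+1):
  ∫_0^2 u(x)^2 dx = ∫_0^2 (4*x^4 - 4*x^3 + 13*x^2 - 6*x + 9) dx. Term by term:
    ∫_0^2 4*x^4 dx = 128/5;  ∫_0^2 -4*x^3 dx = -16;  ∫_0^2 13*x^2 dx = 104/3;
    ∫_0^2 -6*x dx = -12;  ∫_0^2 9 dx = 18.
  Sum: 128/5 − 16 + 104/3 − 12 + 18 = 754/15.
  ∫_0^2 u'(x)^2 dx = ∫_0^2 (16*x^2 - 8*x + 1) dx. Term by term:
    ∫_0^2 16*x^2 dx = 128/3;  ∫_0^2 -8*x dx = -16;  ∫_0^2 1 dx = 2.
  Sum: 128/3 − 16 + 2 = 86/3.
Adding: ||u||_{H^1}^2 = 754/15 + 86/3 = 1184/15.


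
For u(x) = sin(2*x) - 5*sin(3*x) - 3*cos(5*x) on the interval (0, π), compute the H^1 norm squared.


||u||_{H^1(0,π)}^2 = 208/7 + 489*π/2

u'(x) = 15*sin(5*x) + 2*cos(2*x) - 15*cos(3*x).
Expand u² and (u')² and integrate term by term on (0, π), using: for integers n ≥ 1, ∫_0^π sin²(nx) dx = ∫_0^π cos²(nx) dx = π/2; for n ≠ n', ∫_0^π sin(nx)sin(n'x) dx = ∫_0^π cos(nx)cos(n'x) dx = 0; and by product-to-sum, ∫_0^π sin(nx)cos(n'x) dx = ½∫_0^π [sin((n+n')x) + sin((n−n')x)] dx, which is 0 when n+n' is even and 2n/(n²−n'²) when n+n' is odd (it need not vanish on (0, π)).
  u² squared terms: (-5)²·∫sin(3x)² dx = 25·π/2 = 25*π/2;  (-3)²·∫cos(5x)² dx = 9·π/2 = 9*π/2;  (1)²·∫sin(2x)² dx = 1·π/2 = π/2.
  u² cross terms: 2·(-5)·(-3)·∫sin(3x)·cos(5x) dx = 30·(0) = 0;  2·(-5)·(1)·∫sin(3x)·sin(2x) dx = -10·(0) = 0;  2·(-3)·(1)·∫cos(5x)·sin(2x) dx = -6·(-4/21) = 8/7.
  So ∫_0^π u² dx = 25*π/2 + 9*π/2 + π/2 + 0 + 0 + 8/7 = 8/7 + 35*π/2.
  (u')² squared terms: (-15)²·∫cos(3x)² dx = 225·π/2 = 225*π/2;  (2)²·∫cos(2x)² dx = 4·π/2 = 2*π;  (15)²·∫sin(5x)² dx = 225·π/2 = 225*π/2.
  (u')² cross terms: 2·(-15)·(2)·∫cos(3x)·cos(2x) dx = -60·(0) = 0;  2·(-15)·(15)·∫cos(3x)·sin(5x) dx = -450·(0) = 0;  2·(2)·(15)·∫cos(2x)·sin(5x) dx = 60·(10/21) = 200/7.
  So ∫_0^π (u')² dx = 225*π/2 + 2*π + 225*π/2 + 0 + 0 + 200/7 = 200/7 + 227*π.
||u||_{H^1}^2 = (8/7 + 35*π/2) + (200/7 + 227*π) = 208/7 + 489*π/2.


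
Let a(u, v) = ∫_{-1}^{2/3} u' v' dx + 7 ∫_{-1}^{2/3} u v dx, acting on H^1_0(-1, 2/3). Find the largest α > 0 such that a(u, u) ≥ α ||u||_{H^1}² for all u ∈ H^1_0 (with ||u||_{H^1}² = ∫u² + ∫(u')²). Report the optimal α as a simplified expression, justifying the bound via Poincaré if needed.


α = 1

Coercivity of a(·,·) on H^1_0(-1, 2/3) means a(u, u) ≥ α ||u||_{H^1}² for every u ∈ H^1_0.
The interval has length L = 5/3, and Poincaré/coercivity depend only on L. Here a(u, u) = ∫(u')² + (7)·∫u².
Here c = 7 ≥ 1, so a(u,u) = ∫(u')² + c∫u² ≥ ∫(u')² + ∫u² = ||u||_{H^1}², i.e. α = 1 works. No larger α is possible: a(u,u) ≥ α||u||_{H^1}² means (1−α)∫(u')² ≥ (α−c)∫u², and for the modes u_n = sin(nπ(x−x₀)/L) (x₀ the left endpoint) one has ∫u_n²/∫(u_n')² = (L/(nπ))² → 0, so a(u_n,u_n)/||u_n||_{H^1}² → 1. Hence the optimal constant is α = 1.
Therefore α = 1.


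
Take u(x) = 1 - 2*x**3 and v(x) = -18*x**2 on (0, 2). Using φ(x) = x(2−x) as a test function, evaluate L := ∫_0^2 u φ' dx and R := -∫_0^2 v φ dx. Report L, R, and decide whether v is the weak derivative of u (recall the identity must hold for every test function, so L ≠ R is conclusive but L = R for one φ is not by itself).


LHS = 48/5, RHS = 144/5. No, v is not the weak derivative of u.

u(x) = 1 - 2*x**3, classical derivative u'(x) = -6*x**2.
φ(x) = x(2−x), so φ'(x) = 2 - 2*x.
Note φ(0) = φ(2) = 0, so the boundary term u·φ vanishes.
LHS = ∫_0^2 u(x) φ'(x) dx = ∫_0^2 (4*x^4 - 4*x^3 - 2*x + 2) dx. Term by term:
  ∫_0^2 4*x^4 dx = 128/5;  ∫_0^2 -4*x^3 dx = -16;  ∫_0^2 -2*x dx = -4;
  ∫_0^2 2 dx = 4.
Sum: 128/5 − 16 − 4 + 4 = 48/5.
So LHS = 48/5.
∫_0^2 v(x) φ(x) dx = ∫_0^2 (18*x^4 - 36*x^3) dx. Term by term:
  ∫_0^2 18*x^4 dx = 576/5;  ∫_0^2 -36*x^3 dx = -144.
Sum: 576/5 − 144 = -144/5.
So RHS = -∫_0^2 v(x) φ(x) dx = 144/5.
LHS − RHS = -96/5 ≠ 0, so the identity fails.
(For a valid weak derivative the identity must hold for EVERY test function, in particular this one. The failure shows v is NOT the weak derivative of u.)
Correct weak derivative would be u'(x) = -6*x**2.


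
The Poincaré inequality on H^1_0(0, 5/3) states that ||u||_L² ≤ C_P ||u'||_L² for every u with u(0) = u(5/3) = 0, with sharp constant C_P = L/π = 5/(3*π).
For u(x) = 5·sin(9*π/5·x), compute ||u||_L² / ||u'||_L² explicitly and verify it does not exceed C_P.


||u||_L² / ||u'||_L² = 5/(9*π) < C_P = 5/(3*π).

u(x) = 5·sin(9*π/5·x), so u'(x) = 9*π*cos(9*π*x/5).
Writing u(x) = A·sin(kπx/L) with A = 5 and k = 3, use ∫_0^L sin²(kπx/L) dx = L/2 and ∫_0^L cos²(kπx/L) dx = L/2.
u² = 25·sin²(9*π/5·x) and (u')² = 81*π^2·cos²(9*π/5·x), and each of sin², cos² integrates to L/2 = 5/6 over (0, 5/3).
∫_0^5/3 u² dx = 125/6, so ||u||_L² = 5*sqrt(30)/6.
∫_0^5/3 (u')² dx = 135*π^2/2, so ||u'||_L² = 3*sqrt(30)*π/2.
Ratio ||u||_L² / ||u'||_L² = 5/(9*π).
Sharp Poincaré constant on H^1_0(0, 5/3) is C_P = L/π = 5/(3*π), achieved by sin(3*π/5·x).
This is the k = 3 harmonic; the ratio L/(kπ) is strictly less than C_P = L/π, consistent with the sharp inequality ||u||_L² ≤ C_P ||u'||_L².


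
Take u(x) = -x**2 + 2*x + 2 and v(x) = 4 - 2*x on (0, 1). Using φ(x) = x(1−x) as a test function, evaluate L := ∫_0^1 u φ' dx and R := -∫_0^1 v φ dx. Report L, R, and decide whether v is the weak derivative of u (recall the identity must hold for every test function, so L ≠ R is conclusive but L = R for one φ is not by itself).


LHS = -1/6, RHS = -1/2. No, v is not the weak derivative of u.

u(x) = -x**2 + 2*x + 2, classical derivative u'(x) = 2 - 2*x.
φ(x) = x(1−x), so φ'(x) = 1 - 2*x.
Note φ(0) = φ(1) = 0, so the boundary term u·φ vanishes.
LHS = ∫_0^1 u(x) φ'(x) dx = ∫_0^1 (2*x^3 - 5*x^2 - 2*x + 2) dx. Term by term:
  ∫_0^1 2*x^3 dx = 1/2;  ∫_0^1 -5*x^2 dx = -5/3;  ∫_0^1 -2*x dx = -1;
  ∫_0^1 2 dx = 2.
Sum: 1/2 − 5/3 − 1 + 2 = -1/6.
So LHS = -1/6.
∫_0^1 v(x) φ(x) dx = ∫_0^1 (2*x^3 - 6*x^2 + 4*x) dx. Term by term:
  ∫_0^1 2*x^3 dx = 1/2;  ∫_0^1 -6*x^2 dx = -2;  ∫_0^1 4*x dx = 2.
Sum: 1/2 − 2 + 2 = 1/2.
So RHS = -∫_0^1 v(x) φ(x) dx = -1/2.
LHS − RHS = 1/3 ≠ 0, so the identity fails.
(For a valid weak derivative the identity must hold for EVERY test function, in particular this one. The failure shows v is NOT the weak derivative of u.)
Correct weak derivative would be u'(x) = 2 - 2*x.


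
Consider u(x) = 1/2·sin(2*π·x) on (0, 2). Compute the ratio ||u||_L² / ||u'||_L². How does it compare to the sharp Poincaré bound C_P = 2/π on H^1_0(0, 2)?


||u||_L² / ||u'||_L² = 1/(2*π) < C_P = 2/π.

u(x) = 1/2·sin(2*π·x), so u'(x) = π*cos(2*π*x).
Writing u(x) = A·sin(kπx/L) with A = 1/2 and k = 4, use ∫_0^L sin²(kπx/L) dx = L/2 and ∫_0^L cos²(kπx/L) dx = L/2.
u² = 1/4·sin²(2*π·x) and (u')² = π^2·cos²(2*π·x), and each of sin², cos² integrates to L/2 = 1 over (0, 2).
∫_0^2 u² dx = 1/4, so ||u||_L² = 1/2.
∫_0^2 (u')² dx = π^2, so ||u'||_L² = π.
Ratio ||u||_L² / ||u'||_L² = 1/(2*π).
Sharp Poincaré constant on H^1_0(0, 2) is C_P = L/π = 2/π, achieved by sin(π/2·x).
This is the k = 4 harmonic; the ratio L/(kπ) is strictly less than C_P = L/π, consistent with the sharp inequality ||u||_L² ≤ C_P ||u'||_L².


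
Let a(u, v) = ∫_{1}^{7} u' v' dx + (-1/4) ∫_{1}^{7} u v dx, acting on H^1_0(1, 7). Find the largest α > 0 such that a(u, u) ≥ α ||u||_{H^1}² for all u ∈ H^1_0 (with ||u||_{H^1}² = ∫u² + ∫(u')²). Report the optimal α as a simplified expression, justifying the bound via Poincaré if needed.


α = (-9 + π^2)/(π^2 + 36)

Coercivity of a(·,·) on H^1_0(1, 7) means a(u, u) ≥ α ||u||_{H^1}² for every u ∈ H^1_0.
The interval has length L = 6, and Poincaré/coercivity depend only on L. Here a(u, u) = ∫(u')² + (-1/4)·∫u².
Here c = -1/4 < 0 with |c| < (π/L)² = π^2/36, so coercivity still holds. The condition a(u,u) ≥ α||u||_{H^1}² reads (1−α)∫(u')² ≥ (α−c)∫u². Any admissible α is ≤ 1 (rapidly oscillating u have ∫u²/∫(u')² → 0), and α = 1 would force 0 ≥ (1−c)∫u², impossible since c < 1; so 1−α > 0. By the sharp Poincaré inequality on H^1_0 of an interval of length L, ∫(u')² ≥ (π/L)²∫u² with equality for the first sine mode sin(π(x−x₀)/L) (x₀ the left endpoint), so the inequality holds for all u iff (1−α)(π/L)² ≥ α − c, i.e. α ≤ ((π/L)² + c)/((π/L)² + 1) = (1 + c(L/π)²)/(1 + (L/π)²). (Direct route, valid since c ≤ 0: Poincaré gives c∫u² ≥ c(L/π)²∫(u')², so a(u,u) ≥ (1 + c(L/π)²)∫(u')², while ||u||_{H^1}² ≤ (1 + (L/π)²)∫(u')²; dividing yields the same α.) With (π/L)² = π^2/36 and c = -1/4, the largest admissible constant is α = ((π/L)² + c)/((π/L)² + 1).
Simplifying, α = (-9 + π^2)/(π^2 + 36).


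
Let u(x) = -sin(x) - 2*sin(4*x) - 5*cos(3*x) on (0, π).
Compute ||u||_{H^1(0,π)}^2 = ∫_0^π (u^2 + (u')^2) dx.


||u||_{H^1(0,π)}^2 = 1600/7 + 160*π

u'(x) = 15*sin(3*x) - cos(x) - 8*cos(4*x).
Expand u² and (u')² and integrate term by term on (0, π), using: for integers n ≥ 1, ∫_0^π sin²(nx) dx = ∫_0^π cos²(nx) dx = π/2; for n ≠ n', ∫_0^π sin(nx)sin(n'x) dx = ∫_0^π cos(nx)cos(n'x) dx = 0; and by product-to-sum, ∫_0^π sin(nx)cos(n'x) dx = ½∫_0^π [sin((n+n')x) + sin((n−n')x)] dx, which is 0 when n+n' is even and 2n/(n²−n'²) when n+n' is odd (it need not vanish on (0, π)).
  u² squared terms: (-1)²·∫sin(x)² dx = 1·π/2 = π/2;  (-5)²·∫cos(3x)² dx = 25·π/2 = 25*π/2;  (-2)²·∫sin(4x)² dx = 4·π/2 = 2*π.
  u² cross terms: 2·(-1)·(-5)·∫sin(x)·cos(3x) dx = 10·(0) = 0;  2·(-1)·(-2)·∫sin(x)·sin(4x) dx = 4·(0) = 0;  2·(-5)·(-2)·∫cos(3x)·sin(4x) dx = 20·(8/7) = 160/7.
  So ∫_0^π u² dx = π/2 + 25*π/2 + 2*π + 0 + 0 + 160/7 = 160/7 + 15*π.
  (u')² squared terms: (-1)²·∫cos(x)² dx = 1·π/2 = π/2;  (-8)²·∫cos(4x)² dx = 64·π/2 = 32*π;  (15)²·∫sin(3x)² dx = 225·π/2 = 225*π/2.
  (u')² cross terms: 2·(-1)·(-8)·∫cos(x)·cos(4x) dx = 16·(0) = 0;  2·(-1)·(15)·∫cos(x)·sin(3x) dx = -30·(0) = 0;  2·(-8)·(15)·∫cos(4x)·sin(3x) dx = -240·(-6/7) = 1440/7.
  So ∫_0^π (u')² dx = π/2 + 32*π + 225*π/2 + 0 + 0 + 1440/7 = 1440/7 + 145*π.
||u||_{H^1}^2 = (160/7 + 15*π) + (1440/7 + 145*π) = 1600/7 + 160*π.


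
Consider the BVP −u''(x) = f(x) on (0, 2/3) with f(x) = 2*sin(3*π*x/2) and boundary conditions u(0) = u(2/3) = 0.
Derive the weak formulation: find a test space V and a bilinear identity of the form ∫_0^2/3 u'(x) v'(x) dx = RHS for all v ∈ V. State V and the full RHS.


V = H^1_0(0, 2/3) (so v(0) = v(2/3) = 0); weak form: ∫_0^2/3 u'v' dx = ∫_0^2/3 (2*sin(3*π*x/2)) v dx for all v ∈ V.

Multiply both sides by a test function v and integrate from 0 to 2/3:
  ∫_0^2/3 −u''(x) v(x) dx = ∫_0^2/3 f(x) v(x) dx.
Integrate the LHS by parts once:
  ∫_0^2/3 −u'' v dx = −[u'(x) v(x)]_0^2/3 + ∫_0^2/3 u'(x) v'(x) dx.
Thus ∫_0^2/3 u'(x) v'(x) dx = ∫_0^2/3 f(x) v(x) dx + [u'(x) v(x)]_0^2/3.
Choose V so that boundary terms are either known or forced to vanish.
u is Dirichlet: u(0) = u(2/3) = 0. Let V = H^1_0(0, 2/3); then v(0) = v(2/3) = 0, and [u' v]_0^2/3 = 0.
Weak formulation: find u (satisfying any essential BC) such that ∫_0^2/3 u'(x) v'(x) dx = ∫_0^2/3 f v dx for all v ∈ V.
Substituting f(x) = 2*sin(3*π*x/2), the right-hand side is ∫_0^2/3 (2*sin(3*π*x/2)) v dx.


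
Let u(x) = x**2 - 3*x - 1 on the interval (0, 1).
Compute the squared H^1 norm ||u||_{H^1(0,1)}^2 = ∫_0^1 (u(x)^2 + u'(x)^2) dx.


||u||_{H^1}^2 = 281/30

The H^1 norm (squared) on an interval (0, L) is
  ||u||_{H^1}^2 = ∫_0^L u(x)^2 dx + ∫_0^L u'(x)^2 dx.
Compute u'(x) = 2*x - 3.
Then u(x)^2 = x**4 - 6*x**3 + 7*x**2 + 6*x + 1 and u'(x)^2 = 4*x**2 - 12*x + 9.
Integrate each monomial from 0 to 1 using ∫_0^1 c·x^n dx = c·1^(n+1)/(n+1):
  ∫_0^1 u(x)^2 dx = ∫_0^1 (x^4 - 6*x^3 + 7*x^2 + 6*x + 1) dx. Term by term:
    ∫_0^1 x^4 dx = 1/5;  ∫_0^1 -6*x^3 dx = -3/2;  ∫_0^1 7*x^2 dx = 7/3;
    ∫_0^1 6*x dx = 3;  ∫_0^1 1 dx = 1.
  Sum: 1/5 − 3/2 + 7/3 + 3 + 1 = 151/30.
  ∫_0^1 u'(x)^2 dx = ∫_0^1 (4*x^2 - 12*x + 9) dx. Term by term:
    ∫_0^1 4*x^2 dx = 4/3;  ∫_0^1 -12*x dx = -6;  ∫_0^1 9 dx = 9.
  Sum: 4/3 − 6 + 9 = 13/3.
Adding: ||u||_{H^1}^2 = 151/30 + 13/3 = 281/30.


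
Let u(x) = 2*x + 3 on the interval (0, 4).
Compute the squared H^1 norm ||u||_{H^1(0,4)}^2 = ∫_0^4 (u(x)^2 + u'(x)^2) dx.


||u||_{H^1}^2 = 700/3

The H^1 norm (squared) on an interval (0, L) is
  ||u||_{H^1}^2 = ∫_0^L u(x)^2 dx + ∫_0^L u'(x)^2 dx.
Compute u'(x) = 2.
Then u(x)^2 = 4*x**2 + 12*x + 9 and u'(x)^2 = 4.
Integrate each monomial from 0 to 4 using ∫_0^4 c·x^n dx = c·4^(n+1)/(n+1):
  ∫_0^4 u(x)^2 dx = ∫_0^4 (4*x^2 + 12*x + 9) dx. Term by term:
    ∫_0^4 4*x^2 dx = 256/3;  ∫_0^4 12*x dx = 96;  ∫_0^4 9 dx = 36.
  Sum: 256/3 + 96 + 36 = 652/3.
  ∫_0^4 u'(x)^2 dx = ∫_0^4 (4) dx. Term by term:
    ∫_0^4 4 dx = 16.
Adding: ||u||_{H^1}^2 = 652/3 + 16 = 700/3.


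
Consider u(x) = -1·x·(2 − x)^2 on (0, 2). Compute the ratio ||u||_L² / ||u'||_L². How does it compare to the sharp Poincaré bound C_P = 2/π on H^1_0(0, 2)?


||u||_L² / ||u'||_L² = sqrt(14)/7 < C_P = 2/π.

u(x) = -1·x·(2 − x)^2, so u'(x) = (2 - 3*x)*(x - 2).
u(x) = -1·x·(2 − x)^2 vanishes at x = 0 and x = 2, so u ∈ H^1_0(0, 2). Differentiate via the product rule and integrate the resulting polynomials term by term.
  ∫_0^2 u² dx = ∫_0^2 (x^6 - 8*x^5 + 24*x^4 - 32*x^3 + 16*x^2) dx. Term by term:
    ∫_0^2 x^6 dx = 128/7;  ∫_0^2 -8*x^5 dx = -256/3;  ∫_0^2 24*x^4 dx = 768/5;
    ∫_0^2 -32*x^3 dx = -128;  ∫_0^2 16*x^2 dx = 128/3.
  Sum: 128/7 − 256/3 + 768/5 − 128 + 128/3 = 128/105.
  ∫_0^2 (u')² dx = ∫_0^2 (9*x^4 - 48*x^3 + 88*x^2 - 64*x + 16) dx. Term by term:
    ∫_0^2 9*x^4 dx = 288/5;  ∫_0^2 -48*x^3 dx = -192;  ∫_0^2 88*x^2 dx = 704/3;
    ∫_0^2 -64*x dx = -128;  ∫_0^2 16 dx = 32.
  Sum: 288/5 − 192 + 704/3 − 128 + 32 = 64/15.
∫_0^2 u² dx = 128/105, so ||u||_L² = 8*sqrt(210)/105.
∫_0^2 (u')² dx = 64/15, so ||u'||_L² = 8*sqrt(15)/15.
Ratio ||u||_L² / ||u'||_L² = sqrt(14)/7.
Sharp Poincaré constant on H^1_0(0, 2) is C_P = L/π = 2/π, achieved by sin(π/2·x).
A polynomial bump cannot attain the sharp Poincaré constant (only the first sine eigenfunction does), so the ratio is strictly less than C_P, consistent with ||u||_L² ≤ C_P ||u'||_L².


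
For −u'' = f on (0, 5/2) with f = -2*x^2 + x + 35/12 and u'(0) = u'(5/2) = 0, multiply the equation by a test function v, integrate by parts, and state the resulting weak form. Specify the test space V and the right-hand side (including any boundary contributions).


V = H^1(0, 5/2) (no boundary constraint on v; u is determined up to an additive constant); weak form: ∫_0^5/2 u'v' dx = ∫_0^5/2 (-2*x^2 + x + 35/12) v dx for all v ∈ V.

Multiply both sides by a test function v and integrate from 0 to 5/2:
  ∫_0^5/2 −u''(x) v(x) dx = ∫_0^5/2 f(x) v(x) dx.
Integrate the LHS by parts once:
  ∫_0^5/2 −u'' v dx = −[u'(x) v(x)]_0^5/2 + ∫_0^5/2 u'(x) v'(x) dx.
Thus ∫_0^5/2 u'(x) v'(x) dx = ∫_0^5/2 f(x) v(x) dx + [u'(x) v(x)]_0^5/2.
Choose V so that boundary terms are either known or forced to vanish.
u has homogeneous Neumann: u'(0) = u'(5/2) = 0. So [u' v]_0^5/2 = 0·v(5/2) − 0·v(0) = 0 for any v; take V = H^1(0, 5/2).
Weak formulation: find u (satisfying any essential BC) such that ∫_0^5/2 u'(x) v'(x) dx = ∫_0^5/2 f v dx for all v ∈ V (homogeneous Neumann, so boundary terms vanish).
Substituting f(x) = -2*x^2 + x + 35/12, the right-hand side is ∫_0^5/2 (-2*x^2 + x + 35/12) v dx.
Compatibility check (pure Neumann): taking v ≡ 1 ∈ V gives 0 = ∫_0^5/2 f dx + (0) − (0), i.e. ∫_0^5/2 f dx must equal u'(0) − u'(5/2) = 0. Indeed ∫_0^5/2 (-2*x^2 + x + 35/12) dx = 0, so the data are compatible. The solution is then unique only up to an additive constant (fix it e.g. by requiring ∫_0^5/2 u dx = 0).


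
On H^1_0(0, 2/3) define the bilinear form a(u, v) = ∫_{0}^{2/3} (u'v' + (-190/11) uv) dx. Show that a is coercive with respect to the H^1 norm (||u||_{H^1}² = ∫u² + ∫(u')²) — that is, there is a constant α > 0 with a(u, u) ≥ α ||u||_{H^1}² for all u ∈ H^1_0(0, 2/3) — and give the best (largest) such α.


α = (-760 + 99*π^2)/(11*(4 + 9*π^2))

Coercivity of a(·,·) on H^1_0(0, 2/3) means a(u, u) ≥ α ||u||_{H^1}² for every u ∈ H^1_0.
The interval has length L = 2/3, and Poincaré/coercivity depend only on L. Here a(u, u) = ∫(u')² + (-190/11)·∫u².
Here c = -190/11 < 0 with |c| < (π/L)² = 9*π^2/4, so coercivity still holds. The condition a(u,u) ≥ α||u||_{H^1}² reads (1−α)∫(u')² ≥ (α−c)∫u². Any admissible α is ≤ 1 (rapidly oscillating u have ∫u²/∫(u')² → 0), and α = 1 would force 0 ≥ (1−c)∫u², impossible since c < 1; so 1−α > 0. By the sharp Poincaré inequality on H^1_0 of an interval of length L, ∫(u')² ≥ (π/L)²∫u² with equality for the first sine mode sin(π(x−x₀)/L) (x₀ the left endpoint), so the inequality holds for all u iff (1−α)(π/L)² ≥ α − c, i.e. α ≤ ((π/L)² + c)/((π/L)² + 1) = (1 + c(L/π)²)/(1 + (L/π)²). (Direct route, valid since c ≤ 0: Poincaré gives c∫u² ≥ c(L/π)²∫(u')², so a(u,u) ≥ (1 + c(L/π)²)∫(u')², while ||u||_{H^1}² ≤ (1 + (L/π)²)∫(u')²; dividing yields the same α.) With (π/L)² = 9*π^2/4 and c = -190/11, the largest admissible constant is α = ((π/L)² + c)/((π/L)² + 1).
Simplifying, α = (-760 + 99*π^2)/(11*(4 + 9*π^2)).


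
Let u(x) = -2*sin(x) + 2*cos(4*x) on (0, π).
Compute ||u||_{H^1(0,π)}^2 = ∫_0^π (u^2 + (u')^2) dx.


||u||_{H^1(0,π)}^2 = 272/15 + 38*π

u'(x) = -8*sin(4*x) - 2*cos(x).
Expand u² and (u')² and integrate term by term on (0, π), using: for integers n ≥ 1, ∫_0^π sin²(nx) dx = ∫_0^π cos²(nx) dx = π/2; for n ≠ n', ∫_0^π sin(nx)sin(n'x) dx = ∫_0^π cos(nx)cos(n'x) dx = 0; and by product-to-sum, ∫_0^π sin(nx)cos(n'x) dx = ½∫_0^π [sin((n+n')x) + sin((n−n')x)] dx, which is 0 when n+n' is even and 2n/(n²−n'²) when n+n' is odd (it need not vanish on (0, π)).
  u² squared terms: (-2)²·∫sin(x)² dx = 4·π/2 = 2*π;  (2)²·∫cos(4x)² dx = 4·π/2 = 2*π.
  u² cross terms: 2·(-2)·(2)·∫sin(x)·cos(4x) dx = -8·(-2/15) = 16/15.
  So ∫_0^π u² dx = 2*π + 2*π + 16/15 = 16/15 + 4*π.
  (u')² squared terms: (-8)²·∫sin(4x)² dx = 64·π/2 = 32*π;  (-2)²·∫cos(x)² dx = 4·π/2 = 2*π.
  (u')² cross terms: 2·(-8)·(-2)·∫sin(4x)·cos(x) dx = 32·(8/15) = 256/15.
  So ∫_0^π (u')² dx = 32*π + 2*π + 256/15 = 256/15 + 34*π.
||u||_{H^1}^2 = (16/15 + 4*π) + (256/15 + 34*π) = 272/15 + 38*π.


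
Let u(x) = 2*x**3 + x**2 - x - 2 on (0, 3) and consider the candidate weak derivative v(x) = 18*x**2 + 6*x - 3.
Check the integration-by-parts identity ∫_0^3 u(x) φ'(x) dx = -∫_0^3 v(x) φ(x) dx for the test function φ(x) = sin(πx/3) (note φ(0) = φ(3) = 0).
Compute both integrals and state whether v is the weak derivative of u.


LHS = -174/π + 648/π^3, RHS = -522/π + 1944/π^3. No, v is not the weak derivative of u.

u(x) = 2*x**3 + x**2 - x - 2, classical derivative u'(x) = 6*x**2 + 2*x - 1.
φ(x) = sin(πx/3), so φ'(x) = π*cos(π*x/3)/3.
Note φ(0) = φ(3) = 0, so the boundary term u·φ vanishes.
LHS = ∫_0^3 u(x) φ'(x) dx = ∫_0^3 (2*π*x^3*cos(π*x/3)/3 + π*x^2*cos(π*x/3)/3 - π*x*cos(π*x/3)/3 - 2*π*cos(π*x/3)/3) dx. Term by term:
  ∫_0^3 -2*π*cos(π*x/3)/3 dx = 0;  ∫_0^3 -π*x*cos(π*x/3)/3 dx = 6/π;  ∫_0^3 π*x^2*cos(π*x/3)/3 dx = -18/π;
  ∫_0^3 2*π*x^3*cos(π*x/3)/3 dx = -162/π + 648/π^3.
Sum: 0 + 6/π − 18/π + -162/π + 648/π^3 = -174/π + 648/π^3.
So LHS = -174/π + 648/π^3.
∫_0^3 v(x) φ(x) dx = ∫_0^3 (18*x^2*sin(π*x/3) + 6*x*sin(π*x/3) - 3*sin(π*x/3)) dx. Term by term:
  ∫_0^3 -3*sin(π*x/3) dx = -18/π;  ∫_0^3 6*x*sin(π*x/3) dx = 54/π;  ∫_0^3 18*x^2*sin(π*x/3) dx = -1944/π^3 + 486/π.
Sum: -18/π + 54/π + -1944/π^3 + 486/π = -1944/π^3 + 522/π.
So RHS = -∫_0^3 v(x) φ(x) dx = -522/π + 1944/π^3.
LHS − RHS = -1296/π^3 + 348/π ≠ 0, so the identity fails.
(For a valid weak derivative the identity must hold for EVERY test function, in particular this one. The failure shows v is NOT the weak derivative of u.)
Correct weak derivative would be u'(x) = 6*x**2 + 2*x - 1.


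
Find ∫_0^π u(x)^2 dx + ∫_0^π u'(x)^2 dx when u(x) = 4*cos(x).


||u||_{H^1(0,π)}^2 = 16*π

u'(x) = -4*sin(x).
Expand u² and (u')² and integrate term by term on (0, π), using: for integers n ≥ 1, ∫_0^π sin²(nx) dx = ∫_0^π cos²(nx) dx = π/2; for n ≠ n', ∫_0^π sin(nx)sin(n'x) dx = ∫_0^π cos(nx)cos(n'x) dx = 0; and by product-to-sum, ∫_0^π sin(nx)cos(n'x) dx = ½∫_0^π [sin((n+n')x) + sin((n−n')x)] dx, which is 0 when n+n' is even and 2n/(n²−n'²) when n+n' is odd (it need not vanish on (0, π)).
  u² squared terms: (4)²·∫cos(x)² dx = 16·π/2 = 8*π.
  So ∫_0^π u² dx = 8*π.
  (u')² squared terms: (-4)²·∫sin(x)² dx = 16·π/2 = 8*π.
  So ∫_0^π (u')² dx = 8*π.
||u||_{H^1}^2 = (8*π) + (8*π) = 16*π.


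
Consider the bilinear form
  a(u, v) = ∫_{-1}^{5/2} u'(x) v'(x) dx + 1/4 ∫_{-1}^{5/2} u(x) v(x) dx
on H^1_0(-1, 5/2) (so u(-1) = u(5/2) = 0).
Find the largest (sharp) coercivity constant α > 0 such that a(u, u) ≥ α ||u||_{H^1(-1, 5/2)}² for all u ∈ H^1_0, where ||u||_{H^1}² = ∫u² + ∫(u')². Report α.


α = (49 + 16*π^2)/(4*(4*π^2 + 49))

Coercivity of a(·,·) on H^1_0(-1, 5/2) means a(u, u) ≥ α ||u||_{H^1}² for every u ∈ H^1_0.
The interval has length L = 7/2, and Poincaré/coercivity depend only on L. Here a(u, u) = ∫(u')² + (1/4)·∫u².
Here 0 < c = 1/4 < 1. The condition a(u,u) ≥ α||u||_{H^1}² reads (1−α)∫(u')² ≥ (α−c)∫u². Any admissible α is ≤ 1 (rapidly oscillating u have ∫u²/∫(u')² → 0), and α = 1 would force 0 ≥ (1−c)∫u², impossible since c < 1; so 1−α > 0. By the sharp Poincaré inequality on H^1_0 of an interval of length L, ∫(u')² ≥ (π/L)²∫u² with equality for the first sine mode sin(π(x−x₀)/L) (x₀ the left endpoint), so the inequality holds for all u iff (1−α)(π/L)² ≥ α − c, i.e. α ≤ ((π/L)² + c)/((π/L)² + 1) = (1 + c(L/π)²)/(1 + (L/π)²). With (π/L)² = 4*π^2/49 and c = 1/4, the largest admissible constant is α = ((π/L)² + c)/((π/L)² + 1).
Simplifying, α = (49 + 16*π^2)/(4*(4*π^2 + 49)).


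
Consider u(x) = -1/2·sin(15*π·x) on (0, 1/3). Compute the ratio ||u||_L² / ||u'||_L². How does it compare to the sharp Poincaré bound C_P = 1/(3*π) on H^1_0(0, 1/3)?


||u||_L² / ||u'||_L² = 1/(15*π) < C_P = 1/(3*π).

u(x) = -1/2·sin(15*π·x), so u'(x) = -15*π*cos(15*π*x)/2.
Writing u(x) = A·sin(kπx/L) with A = -1/2 and k = 5, use ∫_0^L sin²(kπx/L) dx = L/2 and ∫_0^L cos²(kπx/L) dx = L/2.
u² = 1/4·sin²(15*π·x) and (u')² = 225*π^2/4·cos²(15*π·x), and each of sin², cos² integrates to L/2 = 1/6 over (0, 1/3).
∫_0^1/3 u² dx = 1/24, so ||u||_L² = sqrt(6)/12.
∫_0^1/3 (u')² dx = 75*π^2/8, so ||u'||_L² = 5*sqrt(6)*π/4.
Ratio ||u||_L² / ||u'||_L² = 1/(15*π).
Sharp Poincaré constant on H^1_0(0, 1/3) is C_P = L/π = 1/(3*π), achieved by sin(3*π·x).
This is the k = 5 harmonic; the ratio L/(kπ) is strictly less than C_P = L/π, consistent with the sharp inequality ||u||_L² ≤ C_P ||u'||_L².


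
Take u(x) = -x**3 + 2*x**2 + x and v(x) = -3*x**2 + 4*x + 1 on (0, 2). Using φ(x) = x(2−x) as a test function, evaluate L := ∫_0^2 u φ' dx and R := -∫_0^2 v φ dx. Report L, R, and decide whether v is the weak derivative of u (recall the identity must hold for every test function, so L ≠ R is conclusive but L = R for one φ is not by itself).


LHS = -28/15, RHS = -28/15. Yes, v = u' weakly.

u(x) = -x**3 + 2*x**2 + x, classical derivative u'(x) = -3*x**2 + 4*x + 1.
φ(x) = x(2−x), so φ'(x) = 2 - 2*x.
Note φ(0) = φ(2) = 0, so the boundary term u·φ vanishes.
LHS = ∫_0^2 u(x) φ'(x) dx = ∫_0^2 (2*x^4 - 6*x^3 + 2*x^2 + 2*x) dx. Term by term:
  ∫_0^2 2*x^4 dx = 64/5;  ∫_0^2 -6*x^3 dx = -24;  ∫_0^2 2*x^2 dx = 16/3;
  ∫_0^2 2*x dx = 4.
Sum: 64/5 − 24 + 16/3 + 4 = -28/15.
So LHS = -28/15.
∫_0^2 v(x) φ(x) dx = ∫_0^2 (3*x^4 - 10*x^3 + 7*x^2 + 2*x) dx. Term by term:
  ∫_0^2 3*x^4 dx = 96/5;  ∫_0^2 -10*x^3 dx = -40;  ∫_0^2 7*x^2 dx = 56/3;
  ∫_0^2 2*x dx = 4.
Sum: 96/5 − 40 + 56/3 + 4 = 28/15.
So RHS = -∫_0^2 v(x) φ(x) dx = -28/15.
LHS = RHS, so the identity holds for this test φ.
Moreover u is smooth here and v(x) = u'(x) = -3*x**2 + 4*x + 1 pointwise, so the identity holds for every test function. Hence v is the weak derivative of u.


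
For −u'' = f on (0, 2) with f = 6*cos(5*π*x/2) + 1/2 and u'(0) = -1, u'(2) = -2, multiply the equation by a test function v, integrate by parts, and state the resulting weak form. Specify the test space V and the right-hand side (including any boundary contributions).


V = H^1(0, 2) (v unrestricted at boundary; u is determined up to an additive constant); weak form: ∫_0^2 u'v' dx = ∫_0^2 (6*cos(5*π*x/2) + 1/2) v dx − 2·v(2) + v(0) for all v ∈ V.

Multiply both sides by a test function v and integrate from 0 to 2:
  ∫_0^2 −u''(x) v(x) dx = ∫_0^2 f(x) v(x) dx.
Integrate the LHS by parts once:
  ∫_0^2 −u'' v dx = −[u'(x) v(x)]_0^2 + ∫_0^2 u'(x) v'(x) dx.
Thus ∫_0^2 u'(x) v'(x) dx = ∫_0^2 f(x) v(x) dx + [u'(x) v(x)]_0^2.
Choose V so that boundary terms are either known or forced to vanish.
u has inhomogeneous Neumann u'(0) = -1, u'(2) = -2. [u' v]_0^2 = (-2)·v(2) − (-1)·v(0) = − 2·v(2) + v(0). Take V = H^1(0, 2); boundary term becomes part of RHS.
Weak formulation: find u (satisfying any essential BC) such that ∫_0^2 u'(x) v'(x) dx = ∫_0^2 f v dx − 2·v(2) + v(0) for all v ∈ V (Neumann data are natural BCs: they enter the RHS as boundary terms).
Substituting f(x) = 6*cos(5*π*x/2) + 1/2, the right-hand side is ∫_0^2 (6*cos(5*π*x/2) + 1/2) v dx − 2·v(2) + v(0).
Compatibility check (pure Neumann): taking v ≡ 1 ∈ V gives 0 = ∫_0^2 f dx + (-2) − (-1), i.e. ∫_0^2 f dx must equal u'(0) − u'(2) = 1. Indeed ∫_0^2 (6*cos(5*π*x/2) + 1/2) dx = 1, so the data are compatible. The solution is then unique only up to an additive constant (fix it e.g. by requiring ∫_0^2 u dx = 0).
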